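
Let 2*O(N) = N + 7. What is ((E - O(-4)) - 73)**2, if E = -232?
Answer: 375769/4 ≈ 93942.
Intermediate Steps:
O(N) = 7/2 + N/2 (O(N) = (N + 7)/2 = (7 + N)/2 = 7/2 + N/2)
((E - O(-4)) - 73)**2 = ((-232 - (7/2 + (1/2)*(-4))) - 73)**2 = ((-232 - (7/2 - 2)) - 73)**2 = ((-232 - 1*3/2) - 73)**2 = ((-232 - 3/2) - 73)**2 = (-467/2 - 73)**2 = (-613/2)**2 = 375769/4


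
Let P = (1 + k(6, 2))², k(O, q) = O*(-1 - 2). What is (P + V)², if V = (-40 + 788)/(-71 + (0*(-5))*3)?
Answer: 390892441/5041 ≈ 77543.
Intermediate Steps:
k(O, q) = -3*O (k(O, q) = O*(-3) = -3*O)
P = 289 (P = (1 - 3*6)² = (1 - 18)² = (-17)² = 289)
V = -748/71 (V = 748/(-71 + 0*3) = 748/(-71 + 0) = 748/(-71) = 748*(-1/71) = -748/71 ≈ -10.535)
(P + V)² = (289 - 748/71)² = (19771/71)² = 390892441/5041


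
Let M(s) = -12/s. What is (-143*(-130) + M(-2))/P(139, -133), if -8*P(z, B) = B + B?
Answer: 74384/133 ≈ 559.28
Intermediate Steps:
P(z, B) = -B/4 (P(z, B) = -(B + B)/8 = -B/4)
(-143*(-130) + M(-2))/P(139, -133) = (-143*(-130) - 12/(-2))/((-¼*(-133))) = (18590 - 12*(-½))/(133/4) = (18590 + 6)*(4/133) = 18596*(4/133) = 74384/133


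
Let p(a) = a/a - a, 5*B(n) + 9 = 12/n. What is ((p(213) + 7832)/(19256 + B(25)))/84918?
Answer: 158750/34063256411 ≈ 4.6604e-6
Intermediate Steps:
B(n) = -9/5 + 12/(5*n) (B(n) = -9/5 + (12/n)/5 = -9/5 + 12/(5*n))
p(a) = 1 - a
((p(213) + 7832)/(19256 + B(25)))/84918 = (((1 - 1*213) + 7832)/(19256 + (⅗)*(4 - 3*25)/25))/84918 = (((1 - 213) + 7832)/(19256 + (⅗)*(1/25)*(4 - 75)))*(1/84918) = ((-212 + 7832)/(19256 + (⅗)*(1/25)*(-71)))*(1/84918) = (7620/(19256 - 213/125))*(1/84918) = (7620/(2406787/125))*(1/84918) = (7620*(125/2406787))*(1/84918) = (952500/2406787)*(1/84918) = 158750/34063256411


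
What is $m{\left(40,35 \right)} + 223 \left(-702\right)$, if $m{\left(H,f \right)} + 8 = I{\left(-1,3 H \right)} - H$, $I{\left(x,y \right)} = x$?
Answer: $-156595$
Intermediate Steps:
$m{\left(H,f \right)} = -9 - H$ ($m{\left(H,f \right)} = -8 - \left(1 + H\right) = -9 - H$)
$m{\left(40,35 \right)} + 223 \left(-702\right) = \left(-9 - 40\right) + 223 \left(-702\right) = \left(-9 - 40\right) - 156546 = -49 - 156546 = -156595$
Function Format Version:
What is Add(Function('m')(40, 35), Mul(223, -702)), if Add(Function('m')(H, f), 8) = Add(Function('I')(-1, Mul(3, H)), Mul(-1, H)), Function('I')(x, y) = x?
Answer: -156595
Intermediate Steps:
Function('m')(H, f) = Add(-9, Mul(-1, H)) (Function('m')(H, f) = Add(-8, Add(-1, Mul(-1, H))) = Add(-9, Mul(-1, H)))
Add(Function('m')(40, 35), Mul(223, -702)) = Add(Add(-9, Mul(-1, 40)), Mul(223, -702)) = Add(Add(-9, -40), -156546) = Add(-49, -156546) = -156595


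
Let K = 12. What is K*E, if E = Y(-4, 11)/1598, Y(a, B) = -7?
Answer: -42/799 ≈ -0.052566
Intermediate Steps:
E = -7/1598 ≈ -0.0043805
K*E = 12*(-7/1598) = -42/799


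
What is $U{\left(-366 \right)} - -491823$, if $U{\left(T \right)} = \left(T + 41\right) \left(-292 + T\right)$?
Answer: $705673$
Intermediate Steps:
$U{\left(T \right)} = \left(-292 + T\right) \left(41 + T\right)$ ($U{\left(T \right)} = \left(41 + T\right) \left(-292 + T\right) = \left(-292 + T\right) \left(41 + T\right)$)
$U{\left(-366 \right)} - -491823 = \left(-11972 + \left(-366\right)^{2} - -91866\right) - -491823 = \left(-11972 + 133956 + 91866\right) + 491823 = 213850 + 491823 = 705673$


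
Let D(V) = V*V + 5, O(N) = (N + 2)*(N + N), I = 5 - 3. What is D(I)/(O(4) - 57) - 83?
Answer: -84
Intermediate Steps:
I = 2
O(N) = 2*N*(2 + N) (O(N) = (2 + N)*(2*N) = 2*N*(2 + N))
D(V) = 5 + V² (D(V) = V² + 5 = 5 + V²)
D(I)/(O(4) - 57) - 83 = (5 + 2²)/(2*4*(2 + 4) - 57) - 83 = (5 + 4)/(2*4*6 - 57) - 83 = 9/(48 - 57) - 83 = 9/(-9) - 83 = 9*(-⅑) - 83 = -1 - 83 = -84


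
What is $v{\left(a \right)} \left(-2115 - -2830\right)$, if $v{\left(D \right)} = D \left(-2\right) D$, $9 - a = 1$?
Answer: $-91520$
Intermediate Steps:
$a = 8$ ($a = 9 - 1 = 8$)
$v{\left(D \right)} = - 2 D^{2}$ ($v{\left(D \right)} = - 2 D D = - 2 D^{2}$)
$v{\left(a \right)} \left(-2115 - -2830\right) = - 2 \cdot 8^{2} \left(-2115 - -2830\right) = \left(-2\right) 64 \left(-2115 + 2830\right) = \left(-128\right) 715 = -91520$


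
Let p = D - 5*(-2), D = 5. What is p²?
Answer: 225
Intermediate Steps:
p = 15 (p = 5 - 5*(-2) = 5 + 10 = 15)
p² = 15² = 225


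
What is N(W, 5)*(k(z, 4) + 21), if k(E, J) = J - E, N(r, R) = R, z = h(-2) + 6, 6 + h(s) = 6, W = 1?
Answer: 95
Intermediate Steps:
h(s) = 0 (h(s) = -6 + 6 = 0)
z = 6 (z = 0 + 6 = 6)
N(W, 5)*(k(z, 4) + 21) = 5*((4 - 1*6) + 21) = 5*((4 - 6) + 21) = 5*(-2 + 21) = 5*19 = 95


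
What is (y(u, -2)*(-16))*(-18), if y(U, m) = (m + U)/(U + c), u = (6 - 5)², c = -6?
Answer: 288/5 ≈ 57.600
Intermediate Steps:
u = 1 (u = 1² = 1)
y(U, m) = (U + m)/(-6 + U) (y(U, m) = (m + U)/(U - 6) = (U + m)/(-6 + U))
(y(u, -2)*(-16))*(-18) = (((1 - 2)/(-6 + 1))*(-16))*(-18) = ((-1/(-5))*(-16))*(-18) = (-⅕*(-1)*(-16))*(-18) = ((⅕)*(-16))*(-18) = -16/5*(-18) = 288/5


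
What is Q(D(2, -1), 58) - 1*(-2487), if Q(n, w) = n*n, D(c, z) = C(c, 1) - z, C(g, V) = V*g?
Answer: 2496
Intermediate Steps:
D(c, z) = c - z (D(c, z) = 1*c - z = c - z)
Q(n, w) = n**2
Q(D(2, -1), 58) - 1*(-2487) = (2 - 1*(-1))**2 - 1*(-2487) = (2 + 1)**2 + 2487 = 3**2 + 2487 = 9 + 2487 = 2496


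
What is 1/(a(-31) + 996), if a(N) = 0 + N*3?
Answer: 1/903 ≈ 0.0011074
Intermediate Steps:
a(N) = 3*N (a(N) = 0 + 3*N = 3*N)
1/(a(-31) + 996) = 1/(3*(-31) + 996) = 1/(-93 + 996) = 1/903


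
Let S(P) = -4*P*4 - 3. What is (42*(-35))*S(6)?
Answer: 145530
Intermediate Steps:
S(P) = -3 - 16*P (S(P) = -16*P - 3 = -3 - 16*P)
(42*(-35))*S(6) = (42*(-35))*(-3 - 16*6) = -1470*(-3 - 96) = -1470*(-99) = 145530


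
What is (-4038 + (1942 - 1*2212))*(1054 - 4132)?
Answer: 13260024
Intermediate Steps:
(-4038 + (1942 - 1*2212))*(1054 - 4132) = (-4038 + (1942 - 2212))*(-3078) = (-4038 - 270)*(-3078) = -4308*(-3078) = 13260024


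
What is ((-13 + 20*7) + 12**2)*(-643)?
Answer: -174253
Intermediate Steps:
((-13 + 20*7) + 12**2)*(-643) = ((-13 + 140) + 144)*(-643) = (127 + 144)*(-643) = 271*(-643) = -174253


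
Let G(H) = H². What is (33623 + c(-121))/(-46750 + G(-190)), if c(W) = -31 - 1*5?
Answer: -33587/10650 ≈ -3.1537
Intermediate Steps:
c(W) = -36 (c(W) = -31 - 5 = -36)
(33623 + c(-121))/(-46750 + G(-190)) = (33623 - 36)/(-46750 + (-190)²) = 33587/(-46750 + 36100) = 33587/(-10650) = 33587*(-1/10650) = -33587/10650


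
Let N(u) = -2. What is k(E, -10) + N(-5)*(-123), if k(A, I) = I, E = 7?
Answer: 236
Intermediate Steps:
k(E, -10) + N(-5)*(-123) = -10 - 2*(-123) = -10 + 246 = 236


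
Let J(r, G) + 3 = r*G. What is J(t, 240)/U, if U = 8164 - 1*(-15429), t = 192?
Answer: 46077/23593 ≈ 1.9530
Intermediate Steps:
J(r, G) = -3 + G*r (J(r, G) = -3 + r*G = -3 + G*r)
U = 23593 (U = 8164 + 15429 = 23593)
J(t, 240)/U = (-3 + 240*192)/23593 = (-3 + 46080)*(1/23593) = 46077*(1/23593) = 46077/23593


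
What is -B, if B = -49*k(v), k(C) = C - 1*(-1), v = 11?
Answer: 588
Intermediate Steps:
k(C) = 1 + C (k(C) = C + 1 = 1 + C)
B = -588 (B = -49*(1 + 11) = -49*12 = -588)
-B = -1*(-588) = 588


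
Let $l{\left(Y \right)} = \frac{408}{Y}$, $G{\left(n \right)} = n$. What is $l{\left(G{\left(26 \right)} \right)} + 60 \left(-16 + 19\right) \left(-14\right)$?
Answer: $- \frac{32556}{13} \approx -2504.3$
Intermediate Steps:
$l{\left(G{\left(26 \right)} \right)} + 60 \left(-16 + 19\right) \left(-14\right) = \frac{408}{26} + 60 \left(-16 + 19\right) \left(-14\right) = 408 \cdot \frac{1}{26} + 60 \cdot 3 \left(-14\right) = \frac{204}{13} + 60 \left(-42\right) = \frac{204}{13} - 2520 = - \frac{32556}{13}$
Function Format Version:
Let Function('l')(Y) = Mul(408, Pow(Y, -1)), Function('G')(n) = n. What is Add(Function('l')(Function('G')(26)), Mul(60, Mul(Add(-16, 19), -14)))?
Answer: Rational(-32556, 13) ≈ -2504.3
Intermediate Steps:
Add(Function('l')(Function('G')(26)), Mul(60, Mul(Add(-16, 19), -14))) = Add(Mul(408, Pow(26, -1)), Mul(60, Mul(Add(-16, 19), -14))) = Add(Mul(408, Rational(1, 26)), Mul(60, Mul(3, -14))) = Add(Rational(204, 13), Mul(60, -42)) = Add(Rational(204, 13), -2520) = Rational(-32556, 13)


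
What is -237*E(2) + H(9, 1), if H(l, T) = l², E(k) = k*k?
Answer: -867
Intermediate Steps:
E(k) = k²
-237*E(2) + H(9, 1) = -237*2² + 9² = -237*4 + 81 = -948 + 81 = -867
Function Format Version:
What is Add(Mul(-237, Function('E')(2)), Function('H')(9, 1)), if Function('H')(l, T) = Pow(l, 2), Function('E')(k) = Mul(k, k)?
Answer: -867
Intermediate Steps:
Function('E')(k) = Pow(k, 2)
Add(Mul(-237, Function('E')(2)), Function('H')(9, 1)) = Add(Mul(-237, Pow(2, 2)), Pow(9, 2)) = Add(Mul(-237, 4), 81) = Add(-948, 81) = -867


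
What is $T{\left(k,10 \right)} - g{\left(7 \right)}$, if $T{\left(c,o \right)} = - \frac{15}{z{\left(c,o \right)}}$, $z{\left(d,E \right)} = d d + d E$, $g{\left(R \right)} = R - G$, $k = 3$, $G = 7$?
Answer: $- \frac{5}{13} \approx -0.38462$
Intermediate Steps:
$g{\left(R \right)} = -7 + R$ ($g{\left(R \right)} = R - 7 = -7 + R$)
$z{\left(d,E \right)} = d^{2} + E d$
$T{\left(c,o \right)} = - \frac{15}{c \left(c + o\right)}$ ($T{\left(c,o \right)} = - \frac{15}{c \left(o + c\right)} = - \frac{15}{c \left(c + o\right)}$)
$T{\left(k,10 \right)} - g{\left(7 \right)} = - \frac{15}{3 \left(3 + 10\right)} - \left(-7 + 7\right) = \left(-15\right) \frac{1}{3} \cdot \frac{1}{13} - 0 = \left(-15\right) \frac{1}{3} \cdot \frac{1}{13} + 0 = - \frac{5}{13} + 0 = - \frac{5}{13}$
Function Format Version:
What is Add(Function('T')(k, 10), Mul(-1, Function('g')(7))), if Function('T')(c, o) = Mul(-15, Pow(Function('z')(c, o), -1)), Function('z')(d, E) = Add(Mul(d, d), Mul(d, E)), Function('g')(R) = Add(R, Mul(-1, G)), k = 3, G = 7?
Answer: Rational(-5, 13) ≈ -0.38462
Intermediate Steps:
Function('g')(R) = Add(-7, R) (Function('g')(R) = Add(R, Mul(-1, 7)) = Add(R, -7) = Add(-7, R))
Function('z')(d, E) = Add(Pow(d, 2), Mul(E, d))
Function('T')(c, o) = Mul(-15, Pow(c, -1), Pow(Add(c, o), -1)) (Function('T')(c, o) = Mul(-15, Pow(Mul(c, Add(o, c)), -1)) = Mul(-15, Pow(Mul(c, Add(c, o)), -1)) = Mul(-15, Mul(Pow(c, -1), Pow(Add(c, o), -1))) = Mul(-15, Pow(c, -1), Pow(Add(c, o), -1)))
Add(Function('T')(k, 10), Mul(-1, Function('g')(7))) = Add(Mul(-15, Pow(3, -1), Pow(Add(3, 10), -1)), Mul(-1, Add(-7, 7))) = Add(Mul(-15, Rational(1, 3), Pow(13, -1)), Mul(-1, 0)) = Add(Mul(-15, Rational(1, 3), Rational(1, 13)), 0) = Add(Rational(-5, 13), 0) = Rational(-5, 13)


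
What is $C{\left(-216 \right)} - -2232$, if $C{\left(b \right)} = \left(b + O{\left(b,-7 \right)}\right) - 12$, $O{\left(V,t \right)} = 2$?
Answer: $2006$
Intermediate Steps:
$C{\left(b \right)} = -10 + b$ ($C{\left(b \right)} = \left(b + 2\right) - 12 = \left(2 + b\right) - 12 = -10 + b$)
$C{\left(-216 \right)} - -2232 = \left(-10 - 216\right) - -2232 = -226 + 2232 = 2006$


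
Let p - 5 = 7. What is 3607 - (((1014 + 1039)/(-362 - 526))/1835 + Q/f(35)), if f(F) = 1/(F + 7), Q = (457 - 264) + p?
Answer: -8152286387/1629480 ≈ -5003.0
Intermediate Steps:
p = 12 (p = 5 + 7 = 12)
Q = 205 (Q = (457 - 264) + 12 = 193 + 12 = 205)
f(F) = 1/(7 + F)
3607 - (((1014 + 1039)/(-362 - 526))/1835 + Q/f(35)) = 3607 - (((1014 + 1039)/(-362 - 526))/1835 + 205/(1/(7 + 35))) = 3607 - ((2053/(-888))*(1/1835) + 205/(1/42)) = 3607 - ((2053*(-1/888))*(1/1835) + 205/(1/42)) = 3607 - (-2053/888*1/1835 + 205*42) = 3607 - (-2053/1629480 + 8610) = 3607 - 1*14029820747/1629480 = 3607 - 14029820747/1629480 = -8152286387/1629480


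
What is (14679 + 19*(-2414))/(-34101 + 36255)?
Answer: -31187/2154 ≈ -14.479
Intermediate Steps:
(14679 + 19*(-2414))/(-34101 + 36255) = (14679 - 45866)/2154 = -31187*1/2154 = -31187/2154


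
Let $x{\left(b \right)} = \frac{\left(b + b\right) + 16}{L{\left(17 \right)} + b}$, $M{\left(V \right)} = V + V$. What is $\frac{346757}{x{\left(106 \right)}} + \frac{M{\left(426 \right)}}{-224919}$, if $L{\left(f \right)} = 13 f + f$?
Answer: $\frac{745259154686}{1424487} \approx 5.2318 \cdot 10^{5}$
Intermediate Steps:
$L{\left(f \right)} = 14 f$
$M{\left(V \right)} = 2 V$
$x{\left(b \right)} = \frac{16 + 2 b}{238 + b}$ ($x{\left(b \right)} = \frac{\left(b + b\right) + 16}{14 \cdot 17 + b} = \frac{2 b + 16}{238 + b} = \frac{16 + 2 b}{238 + b}$)
$\frac{346757}{x{\left(106 \right)}} + \frac{M{\left(426 \right)}}{-224919} = \frac{346757}{2 \frac{1}{238 + 106} \left(8 + 106\right)} + \frac{2 \cdot 426}{-224919} = \frac{346757}{2 \cdot \frac{1}{344} \cdot 114} + 852 \left(- \frac{1}{224919}\right) = \frac{346757}{2 \cdot \frac{1}{344} \cdot 114} - \frac{284}{74973} = \frac{346757}{\frac{57}{86}} - \frac{284}{74973} = 346757 \cdot \frac{86}{57} - \frac{284}{74973} = \frac{29821102}{57} - \frac{284}{74973} = \frac{745259154686}{1424487}$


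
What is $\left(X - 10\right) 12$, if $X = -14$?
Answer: $-288$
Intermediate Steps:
$\left(X - 10\right) 12 = \left(-14 - 10\right) 12 = \left(-24\right) 12 = -288$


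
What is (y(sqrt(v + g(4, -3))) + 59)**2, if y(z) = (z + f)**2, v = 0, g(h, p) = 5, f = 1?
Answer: 4245 + 260*sqrt(5) ≈ 4826.4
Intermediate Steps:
y(z) = (1 + z)**2 (y(z) = (z + 1)**2 = (1 + z)**2)
(y(sqrt(v + g(4, -3))) + 59)**2 = ((1 + sqrt(0 + 5))**2 + 59)**2 = ((1 + sqrt(5))**2 + 59)**2 = (59 + (1 + sqrt(5))**2)**2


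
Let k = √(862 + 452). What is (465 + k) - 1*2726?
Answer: -2261 + 3*√146 ≈ -2224.8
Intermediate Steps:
k = 3*√146 (k = √1314 = 3*√146 ≈ 36.249)
(465 + k) - 1*2726 = (465 + 3*√146) - 1*2726 = (465 + 3*√146) - 2726 = -2261 + 3*√146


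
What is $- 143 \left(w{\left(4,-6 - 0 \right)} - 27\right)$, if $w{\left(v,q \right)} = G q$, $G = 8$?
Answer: $10725$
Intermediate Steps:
$w{\left(v,q \right)} = 8 q$
$- 143 \left(w{\left(4,-6 - 0 \right)} - 27\right) = - 143 \left(8 \left(-6 - 0\right) - 27\right) = - 143 \left(8 \left(-6 + 0\right) - 27\right) = - 143 \left(8 \left(-6\right) - 27\right) = - 143 \left(-48 - 27\right) = \left(-143\right) \left(-75\right) = 10725$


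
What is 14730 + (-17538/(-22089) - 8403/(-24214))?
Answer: 70983269789/4818586 ≈ 14731.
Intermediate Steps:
14730 + (-17538/(-22089) - 8403/(-24214)) = 14730 + (-17538*(-1/22089) - 8403*(-1/24214)) = 14730 + (158/199 + 8403/24214) = 14730 + 5498009/4818586 = 70983269789/4818586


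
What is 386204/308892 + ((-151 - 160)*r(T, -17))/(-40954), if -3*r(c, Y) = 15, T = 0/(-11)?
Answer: 3834067889/3162590742 ≈ 1.2123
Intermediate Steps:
T = 0 (T = 0*(-1/11) = 0)
r(c, Y) = -5 (r(c, Y) = -⅓*15 = -5)
386204/308892 + ((-151 - 160)*r(T, -17))/(-40954) = 386204/308892 + ((-151 - 160)*(-5))/(-40954) = 386204*(1/308892) - 311*(-5)*(-1/40954) = 96551/77223 + 1555*(-1/40954) = 96551/77223 - 1555/40954 = 3834067889/3162590742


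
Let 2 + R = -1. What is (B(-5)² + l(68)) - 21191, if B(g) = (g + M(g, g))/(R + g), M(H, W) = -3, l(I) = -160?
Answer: -21350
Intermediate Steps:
R = -3 (R = -2 - 1 = -3)
B(g) = 1 (B(g) = (g - 3)/(-3 + g) = (-3 + g)/(-3 + g) = 1)
(B(-5)² + l(68)) - 21191 = (1² - 160) - 21191 = (1 - 160) - 21191 = -159 - 21191 = -21350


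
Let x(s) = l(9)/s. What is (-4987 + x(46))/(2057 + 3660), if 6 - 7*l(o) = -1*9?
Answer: -1605799/1840874 ≈ -0.87230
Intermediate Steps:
l(o) = 15/7 (l(o) = 6/7 - (-1)*9/7 = 6/7 - ⅐*(-9) = 6/7 + 9/7 = 15/7)
x(s) = 15/(7*s)
(-4987 + x(46))/(2057 + 3660) = (-4987 + (15/7)/46)/(2057 + 3660) = (-4987 + (15/7)*(1/46))/5717 = (-4987 + 15/322)*(1/5717) = -1605799/322*1/5717 = -1605799/1840874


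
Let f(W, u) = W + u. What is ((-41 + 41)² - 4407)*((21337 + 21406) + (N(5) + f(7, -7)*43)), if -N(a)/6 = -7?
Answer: -188553495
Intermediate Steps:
N(a) = 42 (N(a) = -6*(-7) = 42)
((-41 + 41)² - 4407)*((21337 + 21406) + (N(5) + f(7, -7)*43)) = ((-41 + 41)² - 4407)*((21337 + 21406) + (42 + (7 - 7)*43)) = (0² - 4407)*(42743 + (42 + 0*43)) = (0 - 4407)*(42743 + (42 + 0)) = -4407*(42743 + 42) = -4407*42785 = -188553495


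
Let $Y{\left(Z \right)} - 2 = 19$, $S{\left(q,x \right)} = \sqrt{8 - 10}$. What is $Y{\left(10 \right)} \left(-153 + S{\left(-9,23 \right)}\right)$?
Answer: $-3213 + 21 i \sqrt{2} \approx -3213.0 + 29.698 i$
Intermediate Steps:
$S{\left(q,x \right)} = i \sqrt{2}$ ($S{\left(q,x \right)} = \sqrt{-2} = i \sqrt{2}$)
$Y{\left(Z \right)} = 21$ ($Y{\left(Z \right)} = 2 + 19 = 21$)
$Y{\left(10 \right)} \left(-153 + S{\left(-9,23 \right)}\right) = 21 \left(-153 + i \sqrt{2}\right) = -3213 + 21 i \sqrt{2}$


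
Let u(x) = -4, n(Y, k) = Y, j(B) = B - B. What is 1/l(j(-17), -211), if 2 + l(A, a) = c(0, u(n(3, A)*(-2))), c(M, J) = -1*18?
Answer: -1/20 ≈ -0.050000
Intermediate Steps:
j(B) = 0
c(M, J) = -18
l(A, a) = -20 (l(A, a) = -2 - 18 = -20)
1/l(j(-17), -211) = 1/(-20) = -1/20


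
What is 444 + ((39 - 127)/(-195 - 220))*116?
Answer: 194468/415 ≈ 468.60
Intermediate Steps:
444 + ((39 - 127)/(-195 - 220))*116 = 444 - 88/(-415)*116 = 444 - 88*(-1/415)*116 = 444 + (88/415)*116 = 444 + 10208/415 = 194468/415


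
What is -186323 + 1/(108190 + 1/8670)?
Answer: -174772334335553/938007301 ≈ -1.8632e+5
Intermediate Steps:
-186323 + 1/(108190 + 1/8670) = -186323 + 1/(938007301/8670) = -186323 + 8670/938007301 = -174772334335553/938007301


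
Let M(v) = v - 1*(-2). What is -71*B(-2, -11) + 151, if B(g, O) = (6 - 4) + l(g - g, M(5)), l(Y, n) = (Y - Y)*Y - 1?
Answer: 80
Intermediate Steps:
M(v) = 2 + v (M(v) = v + 2 = 2 + v)
l(Y, n) = -1 (l(Y, n) = 0*Y - 1 = 0 - 1 = -1)
B(g, O) = 1 (B(g, O) = (6 - 4) - 1 = 2 - 1 = 1)
-71*B(-2, -11) + 151 = -71*1 + 151 = -71 + 151 = 80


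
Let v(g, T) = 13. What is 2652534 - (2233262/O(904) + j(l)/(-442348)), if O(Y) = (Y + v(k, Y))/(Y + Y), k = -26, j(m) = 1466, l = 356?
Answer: -355064780644971/202816558 ≈ -1.7507e+6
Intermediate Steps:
O(Y) = (13 + Y)/(2*Y) (O(Y) = (Y + 13)/(Y + Y) = (13 + Y)/((2*Y)) = (13 + Y)*(1/(2*Y)) = (13 + Y)/(2*Y))
2652534 - (2233262/O(904) + j(l)/(-442348)) = 2652534 - (2233262/(((½)*(13 + 904)/904)) + 1466/(-442348)) = 2652534 - (2233262/(((½)*(1/904)*917)) + 1466*(-1/442348)) = 2652534 - (2233262/(917/1808) - 733/221174) = 2652534 - (2233262*(1808/917) - 733/221174) = 2652534 - (4037737696/917 - 733/221174) = 2652534 - 1*893042596502943/202816558 = 2652534 - 893042596502943/202816558 = -355064780644971/202816558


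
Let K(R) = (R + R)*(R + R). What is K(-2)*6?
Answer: 96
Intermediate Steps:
K(R) = 4*R**2 (K(R) = (2*R)*(2*R) = 4*R**2)
K(-2)*6 = (4*(-2)**2)*6 = (4*4)*6 = 16*6 = 96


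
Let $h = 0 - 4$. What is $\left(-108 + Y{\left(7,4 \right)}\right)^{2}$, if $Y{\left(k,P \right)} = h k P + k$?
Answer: $45369$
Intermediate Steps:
$h = -4$ ($h = 0 - 4 = -4$)
$Y{\left(k,P \right)} = k - 4 P k$ ($Y{\left(k,P \right)} = - 4 k P + k = - 4 P k + k = k - 4 P k$)
$\left(-108 + Y{\left(7,4 \right)}\right)^{2} = \left(-108 + 7 \left(1 - 16\right)\right)^{2} = \left(-108 + 7 \left(-15\right)\right)^{2} = \left(-108 - 105\right)^{2} = \left(-213\right)^{2} = 45369$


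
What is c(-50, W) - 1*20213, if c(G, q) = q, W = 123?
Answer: -20090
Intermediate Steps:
c(-50, W) - 1*20213 = 123 - 1*20213 = 123 - 20213 = -20090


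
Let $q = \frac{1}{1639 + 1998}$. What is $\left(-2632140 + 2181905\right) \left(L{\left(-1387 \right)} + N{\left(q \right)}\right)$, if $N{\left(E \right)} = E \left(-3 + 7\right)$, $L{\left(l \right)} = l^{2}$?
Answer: $- \frac{3150180771396395}{3637} \approx -8.6615 \cdot 10^{11}$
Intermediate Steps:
$q = \frac{1}{3637} \approx 0.00027495$
$N{\left(E \right)} = 4 E$ ($N{\left(E \right)} = E 4 = 4 E$)
$\left(-2632140 + 2181905\right) \left(L{\left(-1387 \right)} + N{\left(q \right)}\right) = \left(-2632140 + 2181905\right) \left(\left(-1387\right)^{2} + 4 \cdot \frac{1}{3637}\right) = - 450235 \left(1923769 + \frac{4}{3637}\right) = \left(-450235\right) \frac{6996747857}{3637} = - \frac{3150180771396395}{3637}$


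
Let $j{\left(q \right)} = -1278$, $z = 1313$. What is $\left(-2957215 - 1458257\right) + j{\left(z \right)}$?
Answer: $-4416750$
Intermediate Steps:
$\left(-2957215 - 1458257\right) + j{\left(z \right)} = \left(-2957215 - 1458257\right) - 1278 = -4415472 - 1278 = -4416750$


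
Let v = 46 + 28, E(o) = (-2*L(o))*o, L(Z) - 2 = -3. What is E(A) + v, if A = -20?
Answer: 34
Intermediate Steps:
L(Z) = -1 (L(Z) = 2 - 3 = -1)
E(o) = 2*o (E(o) = (-2*(-1))*o = 2*o)
v = 74
E(A) + v = 2*(-20) + 74 = -40 + 74 = 34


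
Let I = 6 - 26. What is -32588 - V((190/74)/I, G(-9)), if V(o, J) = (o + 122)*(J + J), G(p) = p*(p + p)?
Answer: -2666753/37 ≈ -72074.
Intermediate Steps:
I = -20
G(p) = 2*p² (G(p) = p*(2*p) = 2*p²)
V(o, J) = 2*J*(122 + o) (V(o, J) = (122 + o)*(2*J) = 2*J*(122 + o))
-32588 - V((190/74)/I, G(-9)) = -32588 - 2*2*(-9)²*(122 + (190/74)/(-20)) = -32588 - 2*2*81*(122 + (190*(1/74))*(-1/20)) = -32588 - 2*162*(122 + (95/37)*(-1/20)) = -32588 - 2*162*(122 - 19/148) = -32588 - 2*162*18037/148 = -32588 - 1*1460997/37 = -32588 - 1460997/37 = -2666753/37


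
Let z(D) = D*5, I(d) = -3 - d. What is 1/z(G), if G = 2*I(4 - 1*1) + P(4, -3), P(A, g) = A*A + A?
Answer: 1/40 ≈ 0.025000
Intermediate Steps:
P(A, g) = A + A² (P(A, g) = A² + A = A + A²)
G = 8 (G = 2*(-3 - (4 - 1*1)) + 4*(1 + 4) = 2*(-3 - (4 - 1)) + 4*5 = 2*(-3 - 1*3) + 20 = 2*(-3 - 3) + 20 = 2*(-6) + 20 = -12 + 20 = 8)
z(D) = 5*D
1/z(G) = 1/(5*8) = 1/40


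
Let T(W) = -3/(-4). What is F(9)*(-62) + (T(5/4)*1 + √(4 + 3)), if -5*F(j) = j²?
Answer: 20103/20 + √7 ≈ 1007.8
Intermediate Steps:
T(W) = ¾ (T(W) = -3*(-¼) = ¾)
F(j) = -j²/5
F(9)*(-62) + (T(5/4)*1 + √(4 + 3)) = -⅕*9²*(-62) + ((¾)*1 + √(4 + 3)) = -⅕*81*(-62) + (¾ + √7) = -81/5*(-62) + (¾ + √7) = 5022/5 + (¾ + √7) = 20103/20 + √7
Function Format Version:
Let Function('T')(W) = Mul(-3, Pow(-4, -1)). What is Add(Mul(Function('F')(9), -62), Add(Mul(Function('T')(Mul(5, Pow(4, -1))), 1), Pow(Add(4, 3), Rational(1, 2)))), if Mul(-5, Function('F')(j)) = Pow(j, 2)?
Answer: Add(Rational(20103, 20), Pow(7, Rational(1, 2))) ≈ 1007.8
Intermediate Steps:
Function('T')(W) = Rational(3, 4) (Function('T')(W) = Mul(-3, Rational(-1, 4)) = Rational(3, 4))
Function('F')(j) = Mul(Rational(-1, 5), Pow(j, 2))
Add(Mul(Function('F')(9), -62), Add(Mul(Function('T')(Mul(5, Pow(4, -1))), 1), Pow(Add(4, 3), Rational(1, 2)))) = Add(Mul(Mul(Rational(-1, 5), Pow(9, 2)), -62), Add(Mul(Rational(3, 4), 1), Pow(Add(4, 3), Rational(1, 2)))) = Add(Mul(Mul(Rational(-1, 5), 81), -62), Add(Rational(3, 4), Pow(7, Rational(1, 2)))) = Add(Mul(Rational(-81, 5), -62), Add(Rational(3, 4), Pow(7, Rational(1, 2)))) = Add(Rational(5022, 5), Add(Rational(3, 4), Pow(7, Rational(1, 2)))) = Add(Rational(20103, 20), Pow(7, Rational(1, 2)))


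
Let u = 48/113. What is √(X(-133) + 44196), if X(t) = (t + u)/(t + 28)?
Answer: √6222012181665/11865 ≈ 210.23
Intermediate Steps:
u = 48/113 (u = 48*(1/113) = 48/113 ≈ 0.42478)
X(t) = (48/113 + t)/(28 + t) (X(t) = (t + 48/113)/(t + 28) = (48/113 + t)/(28 + t))
√(X(-133) + 44196) = √((48/113 - 133)/(28 - 133) + 44196) = √(-14981/113/(-105) + 44196) = √(-1/105*(-14981/113) + 44196) = √(14981/11865 + 44196) = √(524400521/11865) = √6222012181665/11865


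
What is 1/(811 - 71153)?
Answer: -1/70342 ≈ -1.4216e-5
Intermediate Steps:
1/(811 - 71153) = 1/(-70342) = -1/70342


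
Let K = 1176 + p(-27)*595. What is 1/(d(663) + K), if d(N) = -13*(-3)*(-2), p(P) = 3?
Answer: 1/2883 ≈ 0.00034686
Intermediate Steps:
d(N) = -78 (d(N) = 39*(-2) = -78)
K = 2961 (K = 1176 + 3*595 = 1176 + 1785 = 2961)
1/(d(663) + K) = 1/(-78 + 2961) = 1/2883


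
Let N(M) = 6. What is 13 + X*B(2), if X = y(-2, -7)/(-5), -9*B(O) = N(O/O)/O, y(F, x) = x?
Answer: 188/15 ≈ 12.533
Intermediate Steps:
B(O) = -2/(3*O)
X = 7/5 (X = -7/(-5) = -7*(-⅕) = 7/5 ≈ 1.4000)
13 + X*B(2) = 13 + 7*(-⅔/2)/5 = 13 + 7*(-⅔*½)/5 = 13 + (7/5)*(-⅓) = 13 - 7/15 = 188/15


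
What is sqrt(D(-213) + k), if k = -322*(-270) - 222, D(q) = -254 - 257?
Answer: sqrt(86207) ≈ 293.61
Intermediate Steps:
D(q) = -511
k = 86718 (k = 86940 - 222 = 86718)
sqrt(D(-213) + k) = sqrt(-511 + 86718) = sqrt(86207)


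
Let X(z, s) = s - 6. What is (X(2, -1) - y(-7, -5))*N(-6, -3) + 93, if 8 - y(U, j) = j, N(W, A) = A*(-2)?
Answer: -27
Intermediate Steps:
X(z, s) = -6 + s
N(W, A) = -2*A
y(U, j) = 8 - j
(X(2, -1) - y(-7, -5))*N(-6, -3) + 93 = ((-6 - 1) - (8 - 1*(-5)))*(-2*(-3)) + 93 = (-7 - (8 + 5))*6 + 93 = (-7 - 1*13)*6 + 93 = (-7 - 13)*6 + 93 = -20*6 + 93 = -120 + 93 = -27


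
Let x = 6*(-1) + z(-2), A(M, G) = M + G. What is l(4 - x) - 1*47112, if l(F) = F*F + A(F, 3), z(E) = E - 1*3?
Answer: -46869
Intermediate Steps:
z(E) = -3 + E (z(E) = E - 3 = -3 + E)
A(M, G) = G + M
x = -11 (x = 6*(-1) + (-3 - 2) = -6 - 5 = -11)
l(F) = 3 + F + F**2 (l(F) = F*F + (3 + F) = F**2 + (3 + F) = 3 + F + F**2)
l(4 - x) - 1*47112 = (3 + (4 - 1*(-11)) + (4 - 1*(-11))**2) - 1*47112 = (3 + (4 + 11) + (4 + 11)**2) - 47112 = (3 + 15 + 15**2) - 47112 = (3 + 15 + 225) - 47112 = 243 - 47112 = -46869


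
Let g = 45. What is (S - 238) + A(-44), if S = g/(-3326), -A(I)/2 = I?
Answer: -498945/3326 ≈ -150.01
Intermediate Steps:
A(I) = -2*I
S = -45/3326 (S = 45/(-3326) = 45*(-1/3326) = -45/3326 ≈ -0.013530)
(S - 238) + A(-44) = (-45/3326 - 238) - 2*(-44) = -791633/3326 + 88 = -498945/3326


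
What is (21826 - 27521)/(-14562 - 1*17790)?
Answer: 5695/32352 ≈ 0.17603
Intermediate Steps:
(21826 - 27521)/(-14562 - 1*17790) = -5695/(-14562 - 17790) = -5695/(-32352) = -5695*(-1/32352) = 5695/32352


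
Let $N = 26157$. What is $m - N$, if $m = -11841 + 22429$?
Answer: $-15569$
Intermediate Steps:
$m = 10588$
$m - N = 10588 - 26157 = -15569$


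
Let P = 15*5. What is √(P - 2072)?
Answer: I*√1997 ≈ 44.688*I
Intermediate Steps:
P = 75
√(P - 2072) = √(75 - 2072) = √(-1997) = I*√1997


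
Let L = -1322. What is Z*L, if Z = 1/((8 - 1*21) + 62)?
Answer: -1322/49 ≈ -26.980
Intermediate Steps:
Z = 1/49 (Z = 1/((8 - 21) + 62) = 1/(-13 + 62) = 1/49 ≈ 0.020408)
Z*L = (1/49)*(-1322) = -1322/49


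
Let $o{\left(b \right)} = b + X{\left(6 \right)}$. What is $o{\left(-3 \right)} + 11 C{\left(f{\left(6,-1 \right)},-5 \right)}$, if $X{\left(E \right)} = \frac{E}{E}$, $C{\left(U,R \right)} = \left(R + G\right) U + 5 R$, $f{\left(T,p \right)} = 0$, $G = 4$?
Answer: $-277$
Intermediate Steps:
$C{\left(U,R \right)} = 5 R + U \left(4 + R\right)$ ($C{\left(U,R \right)} = \left(R + 4\right) U + 5 R = \left(4 + R\right) U + 5 R = U \left(4 + R\right) + 5 R = 5 R + U \left(4 + R\right)$)
$X{\left(E \right)} = 1$
$o{\left(b \right)} = 1 + b$ ($o{\left(b \right)} = b + 1 = 1 + b$)
$o{\left(-3 \right)} + 11 C{\left(f{\left(6,-1 \right)},-5 \right)} = \left(1 - 3\right) + 11 \left(4 \cdot 0 + 5 \left(-5\right) - 0\right) = -2 + 11 \left(0 - 25 + 0\right) = -2 + 11 \left(-25\right) = -2 - 275 = -277$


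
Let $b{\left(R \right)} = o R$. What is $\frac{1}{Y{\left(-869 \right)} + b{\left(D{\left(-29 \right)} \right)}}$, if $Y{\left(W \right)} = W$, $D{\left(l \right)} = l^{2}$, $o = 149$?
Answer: $\frac{1}{124440} \approx 8.036 \cdot 10^{-6}$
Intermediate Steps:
$b{\left(R \right)} = 149 R$
$\frac{1}{Y{\left(-869 \right)} + b{\left(D{\left(-29 \right)} \right)}} = \frac{1}{-869 + 149 \left(-29\right)^{2}} = \frac{1}{-869 + 149 \cdot 841} = \frac{1}{-869 + 125309} = \frac{1}{124440}$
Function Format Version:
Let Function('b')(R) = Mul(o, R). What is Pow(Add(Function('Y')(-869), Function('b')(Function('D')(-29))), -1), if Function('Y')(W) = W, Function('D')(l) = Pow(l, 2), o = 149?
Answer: Rational(1, 124440) ≈ 8.0360e-6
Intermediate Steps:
Function('b')(R) = Mul(149, R)
Pow(Add(Function('Y')(-869), Function('b')(Function('D')(-29))), -1) = Pow(Add(-869, Mul(149, Pow(-29, 2))), -1) = Pow(Add(-869, Mul(149, 841)), -1) = Pow(Add(-869, 125309), -1) = Pow(124440, -1) = Rational(1, 124440)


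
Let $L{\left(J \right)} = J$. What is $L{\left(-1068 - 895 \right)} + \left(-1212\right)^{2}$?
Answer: $1466981$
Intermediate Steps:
$L{\left(-1068 - 895 \right)} + \left(-1212\right)^{2} = \left(-1068 - 895\right) + \left(-1212\right)^{2} = -1963 + 1468944 = 1466981$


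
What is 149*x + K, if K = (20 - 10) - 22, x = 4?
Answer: 584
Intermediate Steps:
K = -12 (K = 10 - 22 = -12)
149*x + K = 149*4 - 12 = 596 - 12 = 584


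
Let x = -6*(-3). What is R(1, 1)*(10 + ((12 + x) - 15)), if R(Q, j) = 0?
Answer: 0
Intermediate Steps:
x = 18
R(1, 1)*(10 + ((12 + x) - 15)) = 0*(10 + ((12 + 18) - 15)) = 0*(10 + (30 - 15)) = 0*(10 + 15) = 0*25 = 0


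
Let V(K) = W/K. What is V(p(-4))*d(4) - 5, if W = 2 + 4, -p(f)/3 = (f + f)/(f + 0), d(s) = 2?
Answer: -7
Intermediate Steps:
p(f) = -6 (p(f) = -3*(f + f)/(f + 0) = -3*2*f/f = -3*2 = -6)
W = 6
V(K) = 6/K
V(p(-4))*d(4) - 5 = (6/(-6))*2 - 5 = (6*(-1/6))*2 - 5 = -1*2 - 5 = -2 - 5 = -7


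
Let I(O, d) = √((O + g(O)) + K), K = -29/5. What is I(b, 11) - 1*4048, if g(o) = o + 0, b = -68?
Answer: -4048 + I*√3545/5 ≈ -4048.0 + 11.908*I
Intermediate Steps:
g(o) = o
K = -29/5 (K = -29*⅕ = -29/5 ≈ -5.8000)
I(O, d) = √(-29/5 + 2*O) (I(O, d) = √((O + O) - 29/5) = √(2*O - 29/5) = √(-29/5 + 2*O))
I(b, 11) - 1*4048 = √(-145 + 50*(-68))/5 - 1*4048 = √(-145 - 3400)/5 - 4048 = √(-3545)/5 - 4048 = (I*√3545)/5 - 4048 = I*√3545/5 - 4048 = -4048 + I*√3545/5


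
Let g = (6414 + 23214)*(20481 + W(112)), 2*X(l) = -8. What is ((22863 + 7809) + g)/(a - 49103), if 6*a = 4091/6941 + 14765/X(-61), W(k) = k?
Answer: -101642906100384/8282241653 ≈ -12272.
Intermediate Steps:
X(l) = -4 (X(l) = (½)*(-8) = -4)
g = 610129404 (g = (6414 + 23214)*(20481 + 112) = 29628*20593 = 610129404)
a = -102467501/166584 (a = (4091/6941 + 14765/(-4))/6 = (4091*(1/6941) + 14765*(-¼))/6 = (4091/6941 - 14765/4)/6 = (⅙)*(-102467501/27764) = -102467501/166584 ≈ -615.11)
((22863 + 7809) + g)/(a - 49103) = ((22863 + 7809) + 610129404)/(-102467501/166584 - 49103) = (30672 + 610129404)/(-8282241653/166584) = 610160076*(-166584/8282241653) = -101642906100384/8282241653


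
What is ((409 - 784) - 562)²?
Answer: 877969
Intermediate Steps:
((409 - 784) - 562)² = (-375 - 562)² = (-937)² = 877969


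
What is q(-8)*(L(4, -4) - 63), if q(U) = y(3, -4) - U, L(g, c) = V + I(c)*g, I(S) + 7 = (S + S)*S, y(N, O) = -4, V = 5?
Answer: 168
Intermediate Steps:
I(S) = -7 + 2*S² (I(S) = -7 + (S + S)*S = -7 + (2*S)*S = -7 + 2*S²)
L(g, c) = 5 + g*(-7 + 2*c²) (L(g, c) = 5 + (-7 + 2*c²)*g = 5 + g*(-7 + 2*c²))
q(U) = -4 - U
q(-8)*(L(4, -4) - 63) = (-4 - 1*(-8))*((5 + 4*(-7 + 2*(-4)²)) - 63) = (-4 + 8)*((5 + 4*(-7 + 2*16)) - 63) = 4*((5 + 4*(-7 + 32)) - 63) = 4*((5 + 4*25) - 63) = 4*((5 + 100) - 63) = 4*(105 - 63) = 4*42 = 168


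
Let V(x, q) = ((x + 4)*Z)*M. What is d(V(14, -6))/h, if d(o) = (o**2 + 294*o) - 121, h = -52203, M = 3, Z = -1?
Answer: 13081/52203 ≈ 0.25058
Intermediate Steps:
V(x, q) = -12 - 3*x (V(x, q) = ((x + 4)*(-1))*3 = ((4 + x)*(-1))*3 = (-4 - x)*3 = -12 - 3*x)
d(o) = -121 + o**2 + 294*o
d(V(14, -6))/h = (-121 + (-12 - 3*14)**2 + 294*(-12 - 3*14))/(-52203) = (-121 + (-12 - 42)**2 + 294*(-12 - 42))*(-1/52203) = (-121 + (-54)**2 + 294*(-54))*(-1/52203) = (-121 + 2916 - 15876)*(-1/52203) = -13081*(-1/52203) = 13081/52203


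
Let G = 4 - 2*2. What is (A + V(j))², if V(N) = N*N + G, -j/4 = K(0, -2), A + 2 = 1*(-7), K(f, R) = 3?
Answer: 18225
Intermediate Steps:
G = 0 (G = 4 - 4 = 0)
A = -9 (A = -2 + 1*(-7) = -2 - 7 = -9)
j = -12 (j = -4*3 = -12)
V(N) = N² (V(N) = N*N + 0 = N² + 0 = N²)
(A + V(j))² = (-9 + (-12)²)² = (-9 + 144)² = 135² = 18225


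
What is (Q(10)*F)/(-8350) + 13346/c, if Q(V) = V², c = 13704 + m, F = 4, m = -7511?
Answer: 2179238/1034231 ≈ 2.1071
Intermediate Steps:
c = 6193 (c = 13704 - 7511 = 6193)
(Q(10)*F)/(-8350) + 13346/c = (10²*4)/(-8350) + 13346/6193 = (100*4)*(-1/8350) + 13346*(1/6193) = 400*(-1/8350) + 13346/6193 = -8/167 + 13346/6193 = 2179238/1034231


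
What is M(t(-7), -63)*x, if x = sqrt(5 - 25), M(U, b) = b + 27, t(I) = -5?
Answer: -72*I*sqrt(5) ≈ -161.0*I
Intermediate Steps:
M(U, b) = 27 + b
x = 2*I*sqrt(5) (x = sqrt(-20) = 2*I*sqrt(5) ≈ 4.4721*I)
M(t(-7), -63)*x = (27 - 63)*(2*I*sqrt(5)) = -72*I*sqrt(5)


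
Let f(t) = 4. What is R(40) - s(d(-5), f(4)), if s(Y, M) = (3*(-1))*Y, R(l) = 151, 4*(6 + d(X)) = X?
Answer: 517/4 ≈ 129.25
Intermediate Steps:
d(X) = -6 + X/4
s(Y, M) = -3*Y
R(40) - s(d(-5), f(4)) = 151 - (-3)*(-6 + (1/4)*(-5)) = 151 - (-3)*(-6 - 5/4) = 151 - (-3)*(-29)/4 = 151 - 1*87/4 = 151 - 87/4 = 517/4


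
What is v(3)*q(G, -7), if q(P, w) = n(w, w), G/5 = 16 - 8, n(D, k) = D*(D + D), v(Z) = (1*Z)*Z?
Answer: 882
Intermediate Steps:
v(Z) = Z**2 (v(Z) = Z*Z = Z**2)
n(D, k) = 2*D**2 (n(D, k) = D*(2*D) = 2*D**2)
G = 40 (G = 5*(16 - 8) = 5*8 = 40)
q(P, w) = 2*w**2
v(3)*q(G, -7) = 3**2*(2*(-7)**2) = 9*(2*49) = 9*98 = 882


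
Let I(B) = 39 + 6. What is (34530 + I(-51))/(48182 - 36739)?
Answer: 34575/11443 ≈ 3.0215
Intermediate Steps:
I(B) = 45
(34530 + I(-51))/(48182 - 36739) = (34530 + 45)/(48182 - 36739) = 34575/11443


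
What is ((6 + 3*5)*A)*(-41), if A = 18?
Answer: -15498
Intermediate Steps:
((6 + 3*5)*A)*(-41) = ((6 + 3*5)*18)*(-41) = ((6 + 15)*18)*(-41) = (21*18)*(-41) = 378*(-41) = -15498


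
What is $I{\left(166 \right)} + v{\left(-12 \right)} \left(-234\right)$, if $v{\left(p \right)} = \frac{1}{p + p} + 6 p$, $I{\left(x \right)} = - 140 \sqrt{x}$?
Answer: $\frac{67431}{4} - 140 \sqrt{166} \approx 15054.0$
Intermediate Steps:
$v{\left(p \right)} = \frac{1}{2 p} + 6 p$
$I{\left(166 \right)} + v{\left(-12 \right)} \left(-234\right) = - 140 \sqrt{166} + \left(\frac{1}{2 \left(-12\right)} + 6 \left(-12\right)\right) \left(-234\right) = - 140 \sqrt{166} + \left(\frac{1}{2} \left(- \frac{1}{12}\right) - 72\right) \left(-234\right) = - 140 \sqrt{166} + \left(- \frac{1}{24} - 72\right) \left(-234\right) = - 140 \sqrt{166} - - \frac{67431}{4} = - 140 \sqrt{166} + \frac{67431}{4} = \frac{67431}{4} - 140 \sqrt{166}$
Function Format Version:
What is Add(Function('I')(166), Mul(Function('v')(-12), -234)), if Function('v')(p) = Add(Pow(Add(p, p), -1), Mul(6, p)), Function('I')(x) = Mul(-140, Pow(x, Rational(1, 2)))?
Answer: Add(Rational(67431, 4), Mul(-140, Pow(166, Rational(1, 2)))) ≈ 15054.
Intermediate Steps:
Function('v')(p) = Add(Mul(Rational(1, 2), Pow(p, -1)), Mul(6, p)) (Function('v')(p) = Add(Pow(Mul(2, p), -1), Mul(6, p)) = Add(Mul(Rational(1, 2), Pow(p, -1)), Mul(6, p)))
Add(Function('I')(166), Mul(Function('v')(-12), -234)) = Add(Mul(-140, Pow(166, Rational(1, 2))), Mul(Add(Mul(Rational(1, 2), Pow(-12, -1)), Mul(6, -12)), -234)) = Add(Mul(-140, Pow(166, Rational(1, 2))), Mul(Add(Mul(Rational(1, 2), Rational(-1, 12)), -72), -234)) = Add(Mul(-140, Pow(166, Rational(1, 2))), Mul(Add(Rational(-1, 24), -72), -234)) = Add(Mul(-140, Pow(166, Rational(1, 2))), Mul(Rational(-1729, 24), -234)) = Add(Mul(-140, Pow(166, Rational(1, 2))), Rational(67431, 4)) = Add(Rational(67431, 4), Mul(-140, Pow(166, Rational(1, 2))))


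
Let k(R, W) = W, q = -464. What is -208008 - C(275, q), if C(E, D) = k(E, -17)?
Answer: -207991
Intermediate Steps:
C(E, D) = -17
-208008 - C(275, q) = -208008 - 1*(-17) = -208008 + 17 = -207991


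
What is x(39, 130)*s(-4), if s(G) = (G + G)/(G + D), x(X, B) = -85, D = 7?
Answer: 680/3 ≈ 226.67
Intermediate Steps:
s(G) = 2*G/(7 + G) (s(G) = (G + G)/(G + 7) = (2*G)/(7 + G) = 2*G/(7 + G))
x(39, 130)*s(-4) = -170*(-4)/(7 - 4) = -170*(-4)/3 = -85*(-8/3) = 680/3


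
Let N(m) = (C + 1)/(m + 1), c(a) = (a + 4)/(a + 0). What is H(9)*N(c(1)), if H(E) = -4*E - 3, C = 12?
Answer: -169/2 ≈ -84.500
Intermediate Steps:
c(a) = (4 + a)/a
N(m) = 13/(1 + m) (N(m) = (12 + 1)/(m + 1) = 13/(1 + m))
H(E) = -3 - 4*E
H(9)*N(c(1)) = (-3 - 4*9)*(13/(1 + (4 + 1)/1)) = (-3 - 36)*(13/(1 + 1*5)) = -507/(1 + 5) = -507/6 = -39*13/6 = -169/2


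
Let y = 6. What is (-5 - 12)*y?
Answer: -102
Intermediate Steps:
(-5 - 12)*y = (-5 - 12)*6 = -17*6 = -102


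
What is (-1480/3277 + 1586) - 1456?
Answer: 424530/3277 ≈ 129.55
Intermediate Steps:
(-1480/3277 + 1586) - 1456 = 5195842/3277 - 1456 = 424530/3277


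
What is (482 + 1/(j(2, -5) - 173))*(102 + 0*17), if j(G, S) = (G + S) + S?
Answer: 8898582/181 ≈ 49163.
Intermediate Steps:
j(G, S) = G + 2*S
(482 + 1/(j(2, -5) - 173))*(102 + 0*17) = (482 + 1/((2 + 2*(-5)) - 173))*(102 + 0*17) = (482 + 1/((2 - 10) - 173))*(102 + 0) = (482 + 1/(-8 - 173))*102 = (482 + 1/(-181))*102 = (482 - 1/181)*102 = (87241/181)*102 = 8898582/181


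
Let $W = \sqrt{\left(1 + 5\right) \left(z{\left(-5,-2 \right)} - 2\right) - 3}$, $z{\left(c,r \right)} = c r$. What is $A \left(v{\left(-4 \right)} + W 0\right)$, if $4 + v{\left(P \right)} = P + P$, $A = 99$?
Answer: $-1188$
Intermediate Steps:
$v{\left(P \right)} = -4 + 2 P$ ($v{\left(P \right)} = -4 + \left(P + P\right) = -4 + 2 P$)
$W = 3 \sqrt{5}$ ($W = \sqrt{\left(1 + 5\right) \left(\left(-5\right) \left(-2\right) - 2\right) - 3} = \sqrt{6 \left(10 - 2\right) - 3} = \sqrt{6 \cdot 8 - 3} = \sqrt{48 - 3} = \sqrt{45} = 3 \sqrt{5} \approx 6.7082$)
$A \left(v{\left(-4 \right)} + W 0\right) = 99 \left(\left(-4 + 2 \left(-4\right)\right) + 3 \sqrt{5} \cdot 0\right) = 99 \left(\left(-4 - 8\right) + 0\right) = 99 \left(-12 + 0\right) = 99 \left(-12\right) = -1188$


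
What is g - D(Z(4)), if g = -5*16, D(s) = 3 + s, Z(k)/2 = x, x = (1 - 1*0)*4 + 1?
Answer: -93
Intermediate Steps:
x = 5 (x = (1 + 0)*4 + 1 = 1*4 + 1 = 4 + 1 = 5)
Z(k) = 10 (Z(k) = 2*5 = 10)
g = -80
g - D(Z(4)) = -80 - (3 + 10) = -80 - 1*13 = -80 - 13 = -93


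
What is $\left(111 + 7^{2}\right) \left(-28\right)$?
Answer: $-4480$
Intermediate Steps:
$\left(111 + 7^{2}\right) \left(-28\right) = \left(111 + 49\right) \left(-28\right) = 160 \left(-28\right) = -4480$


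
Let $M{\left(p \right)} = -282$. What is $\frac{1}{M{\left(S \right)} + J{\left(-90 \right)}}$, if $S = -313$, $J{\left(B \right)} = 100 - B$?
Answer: $- \frac{1}{92} \approx -0.01087$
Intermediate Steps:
$\frac{1}{M{\left(S \right)} + J{\left(-90 \right)}} = \frac{1}{-282 + \left(100 - -90\right)} = \frac{1}{-282 + \left(100 + 90\right)} = \frac{1}{-282 + 190} = \frac{1}{-92} = - \frac{1}{92}$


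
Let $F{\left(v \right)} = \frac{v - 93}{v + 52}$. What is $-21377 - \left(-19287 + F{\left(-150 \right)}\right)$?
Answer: $- \frac{205063}{98} \approx -2092.5$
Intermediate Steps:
$F{\left(v \right)} = \frac{-93 + v}{52 + v}$
$-21377 - \left(-19287 + F{\left(-150 \right)}\right) = -21377 + \left(19287 - \frac{-93 - 150}{52 - 150}\right) = -21377 + \left(19287 - \frac{1}{-98} \left(-243\right)\right) = -21377 + \left(19287 - \left(- \frac{1}{98}\right) \left(-243\right)\right) = -21377 + \left(19287 - \frac{243}{98}\right) = -21377 + \frac{1889883}{98} = - \frac{205063}{98}$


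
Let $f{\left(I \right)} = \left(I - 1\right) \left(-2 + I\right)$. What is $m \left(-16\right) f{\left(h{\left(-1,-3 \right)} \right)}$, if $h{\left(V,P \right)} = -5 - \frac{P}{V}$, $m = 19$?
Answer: $-27360$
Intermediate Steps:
$h{\left(V,P \right)} = -5 - \frac{P}{V}$
$f{\left(I \right)} = \left(-1 + I\right) \left(-2 + I\right)$
$m \left(-16\right) f{\left(h{\left(-1,-3 \right)} \right)} = 19 \left(-16\right) \left(2 + \left(-5 - - \frac{3}{-1}\right)^{2} - 3 \left(-5 - - \frac{3}{-1}\right)\right) = - 304 \left(2 + \left(-5 - \left(-3\right) \left(-1\right)\right)^{2} - 3 \left(-5 - \left(-3\right) \left(-1\right)\right)\right) = - 304 \left(2 + \left(-5 - 3\right)^{2} - 3 \left(-5 - 3\right)\right) = - 304 \left(2 + \left(-8\right)^{2} - -24\right) = - 304 \left(2 + 64 + 24\right) = \left(-304\right) 90 = -27360$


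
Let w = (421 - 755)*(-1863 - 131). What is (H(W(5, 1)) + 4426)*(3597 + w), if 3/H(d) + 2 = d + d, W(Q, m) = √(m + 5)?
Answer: 29638194959/10 + 2008779*√6/10 ≈ 2.9643e+9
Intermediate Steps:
W(Q, m) = √(5 + m)
H(d) = 3/(-2 + 2*d) (H(d) = 3/(-2 + (d + d)) = 3/(-2 + 2*d))
w = 665996 (w = -334*(-1994) = 665996)
(H(W(5, 1)) + 4426)*(3597 + w) = (3/(2*(-1 + √(5 + 1))) + 4426)*(3597 + 665996) = (3/(2*(-1 + √6)) + 4426)*669593 = (4426 + 3/(2*(-1 + √6)))*669593 = 2963618618 + 2008779/(2*(-1 + √6))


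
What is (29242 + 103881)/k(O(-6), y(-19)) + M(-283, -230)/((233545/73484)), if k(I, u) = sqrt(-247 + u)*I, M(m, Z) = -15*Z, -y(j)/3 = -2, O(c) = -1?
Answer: 50703960/46709 + 133123*I*sqrt(241)/241 ≈ 1085.5 + 8575.2*I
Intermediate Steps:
y(j) = 6 (y(j) = -3*(-2) = 6)
k(I, u) = I*sqrt(-247 + u)
(29242 + 103881)/k(O(-6), y(-19)) + M(-283, -230)/((233545/73484)) = (29242 + 103881)/((-sqrt(-247 + 6))) + (-15*(-230))/((233545/73484)) = 133123/((-sqrt(-241))) + 3450/((233545*(1/73484))) = 133123/((-I*sqrt(241))) + 3450/(233545/73484) = 133123/((-I*sqrt(241))) + 3450*(73484/233545) = 133123*(I*sqrt(241)/241) + 50703960/46709 = 133123*I*sqrt(241)/241 + 50703960/46709 = 50703960/46709 + 133123*I*sqrt(241)/241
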